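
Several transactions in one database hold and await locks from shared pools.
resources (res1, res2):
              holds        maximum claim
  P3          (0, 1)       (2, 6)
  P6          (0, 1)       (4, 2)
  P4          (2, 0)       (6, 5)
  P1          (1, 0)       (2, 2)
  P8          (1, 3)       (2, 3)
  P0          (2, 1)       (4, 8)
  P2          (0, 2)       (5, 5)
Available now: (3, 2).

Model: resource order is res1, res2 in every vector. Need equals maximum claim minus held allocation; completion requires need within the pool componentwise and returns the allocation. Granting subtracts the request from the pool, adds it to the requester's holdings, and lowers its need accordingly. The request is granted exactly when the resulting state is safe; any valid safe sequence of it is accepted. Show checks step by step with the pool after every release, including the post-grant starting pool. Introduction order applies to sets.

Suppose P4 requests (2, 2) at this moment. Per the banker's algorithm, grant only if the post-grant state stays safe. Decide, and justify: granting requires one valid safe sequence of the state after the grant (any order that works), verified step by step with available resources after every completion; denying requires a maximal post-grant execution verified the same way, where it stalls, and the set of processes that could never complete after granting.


GRANT. The post-grant state is safe; one safe sequence: P8, P4, P3, P6, P1, P0, P2.
Key observation: the grant leaves (1, 0) free — enough for P8, whose release restarts the cascade.
Verifying the post-grant state step by step:
  pool = (1, 0)
  P8 needs (1, 0) <= (1, 0) -> finishes; pool += (1, 3) = (2, 3)
  P4 needs (2, 3) <= (2, 3) -> finishes; pool += (4, 2) = (6, 5)
  P3 needs (2, 5) <= (6, 5) -> finishes; pool += (0, 1) = (6, 6)
  P6 needs (4, 1) <= (6, 6) -> finishes; pool += (0, 1) = (6, 7)
  P1 needs (1, 2) <= (6, 7) -> finishes; pool += (1, 0) = (7, 7)
  P0 needs (2, 7) <= (7, 7) -> finishes; pool += (2, 1) = (9, 8)
  P2 needs (5, 3) <= (9, 8) -> finishes; pool += (0, 2) = (9, 10)


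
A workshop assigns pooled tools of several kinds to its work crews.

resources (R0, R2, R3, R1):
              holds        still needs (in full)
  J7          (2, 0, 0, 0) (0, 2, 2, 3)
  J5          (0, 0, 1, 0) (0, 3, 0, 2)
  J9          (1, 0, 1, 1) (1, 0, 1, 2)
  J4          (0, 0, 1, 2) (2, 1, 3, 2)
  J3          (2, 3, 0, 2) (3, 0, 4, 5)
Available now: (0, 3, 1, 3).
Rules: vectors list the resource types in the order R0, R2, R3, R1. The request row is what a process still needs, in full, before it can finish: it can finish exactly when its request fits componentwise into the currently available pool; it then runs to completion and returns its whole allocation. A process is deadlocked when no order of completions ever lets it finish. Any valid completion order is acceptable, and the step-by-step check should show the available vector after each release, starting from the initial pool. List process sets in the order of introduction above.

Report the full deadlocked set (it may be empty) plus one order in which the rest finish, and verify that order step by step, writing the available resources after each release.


The deadlocked set is empty.
Key observation: the pool covers J5 at once, and every later process fits after earlier releases.
A valid finishing order for the others: J5, J7, J9, J4, J3. Step-by-step check:
  pool = (0, 3, 1, 3)
  J5 needs (0, 3, 0, 2) <= (0, 3, 1, 3) -> finishes; pool += (0, 0, 1, 0) = (0, 3, 2, 3)
  J7 needs (0, 2, 2, 3) <= (0, 3, 2, 3) -> finishes; pool += (2, 0, 0, 0) = (2, 3, 2, 3)
  J9 needs (1, 0, 1, 2) <= (2, 3, 2, 3) -> finishes; pool += (1, 0, 1, 1) = (3, 3, 3, 4)
  J4 needs (2, 1, 3, 2) <= (3, 3, 3, 4) -> finishes; pool += (0, 0, 1, 2) = (3, 3, 4, 6)
  J3 needs (3, 0, 4, 5) <= (3, 3, 4, 6) -> finishes; pool += (2, 3, 0, 2) = (5, 6, 4, 8)


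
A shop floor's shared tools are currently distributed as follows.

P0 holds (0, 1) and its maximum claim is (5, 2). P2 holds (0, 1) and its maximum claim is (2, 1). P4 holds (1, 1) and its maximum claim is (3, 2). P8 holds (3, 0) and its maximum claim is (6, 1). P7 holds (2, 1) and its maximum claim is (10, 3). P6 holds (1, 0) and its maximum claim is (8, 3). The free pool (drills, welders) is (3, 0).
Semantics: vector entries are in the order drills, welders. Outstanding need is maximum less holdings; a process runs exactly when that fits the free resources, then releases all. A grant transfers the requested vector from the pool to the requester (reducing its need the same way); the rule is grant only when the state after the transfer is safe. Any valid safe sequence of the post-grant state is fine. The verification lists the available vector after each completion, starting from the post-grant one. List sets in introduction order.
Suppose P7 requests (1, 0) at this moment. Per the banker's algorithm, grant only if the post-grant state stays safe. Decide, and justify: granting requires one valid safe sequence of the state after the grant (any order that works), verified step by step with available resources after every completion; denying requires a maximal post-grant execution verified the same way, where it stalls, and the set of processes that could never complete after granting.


DENY — the pretend-granted state is unsafe.
Key observation: the pool after P2, P4, P8, P0 is (6, 3); every surviving request exceeds it in drills, so progress ends there.
Pretend the grant happened; the run P2, P4, P8, P0 goes as far as possible. Walking it through:
  pool = (2, 0)
  P2: need (2, 0) fits (2, 0); releases (0, 1), pool now (2, 1)
  P4: need (2, 1) fits (2, 1); releases (1, 1), pool now (3, 2)
  P8: need (3, 1) fits (3, 2); releases (3, 0), pool now (6, 2)
  P0: need (5, 1) fits (6, 2); releases (0, 1), pool now (6, 3)
  blocked: P7 wants (7, 2), pool (6, 3) — not enough drills
  blocked: P6 wants (7, 3), pool (6, 3) — not enough drills
Post-grant, the permanently blocked set is P7 and P6.


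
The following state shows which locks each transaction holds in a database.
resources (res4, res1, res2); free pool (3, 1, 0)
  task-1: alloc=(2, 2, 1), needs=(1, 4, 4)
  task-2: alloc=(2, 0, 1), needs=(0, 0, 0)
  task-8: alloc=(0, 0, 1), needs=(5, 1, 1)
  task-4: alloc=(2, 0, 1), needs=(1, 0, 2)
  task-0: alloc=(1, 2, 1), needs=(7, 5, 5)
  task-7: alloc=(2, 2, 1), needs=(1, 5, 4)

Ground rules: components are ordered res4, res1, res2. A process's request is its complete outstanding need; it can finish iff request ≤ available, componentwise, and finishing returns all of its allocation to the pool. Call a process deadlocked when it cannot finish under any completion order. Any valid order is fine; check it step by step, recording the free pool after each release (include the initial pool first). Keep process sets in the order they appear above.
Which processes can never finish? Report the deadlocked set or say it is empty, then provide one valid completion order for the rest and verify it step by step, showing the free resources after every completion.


The deadlocked set is task-1, task-0 and task-7.
Key observation: the wall is res1: completing task-2, task-8, task-4 brings the pool only to (7, 1, 3), and all the rest need more.
The rest can finish in the order task-2, task-8, task-4. Verifying each step:
  pool = (3, 1, 0)
  task-2 needs (0, 0, 0) <= (3, 1, 0) -> finishes; pool += (2, 0, 1) = (5, 1, 1)
  task-8 needs (5, 1, 1) <= (5, 1, 1) -> finishes; pool += (0, 0, 1) = (5, 1, 2)
  task-4 needs (1, 0, 2) <= (5, 1, 2) -> finishes; pool += (2, 0, 1) = (7, 1, 3)
None of the blocked processes ever fits:
  blocked: task-1 wants (1, 4, 4), pool (7, 1, 3) — not enough res1 and res2
  blocked: task-0 wants (7, 5, 5), pool (7, 1, 3) — not enough res1 and res2
  blocked: task-7 wants (1, 5, 4), pool (7, 1, 3) — not enough res1 and res2


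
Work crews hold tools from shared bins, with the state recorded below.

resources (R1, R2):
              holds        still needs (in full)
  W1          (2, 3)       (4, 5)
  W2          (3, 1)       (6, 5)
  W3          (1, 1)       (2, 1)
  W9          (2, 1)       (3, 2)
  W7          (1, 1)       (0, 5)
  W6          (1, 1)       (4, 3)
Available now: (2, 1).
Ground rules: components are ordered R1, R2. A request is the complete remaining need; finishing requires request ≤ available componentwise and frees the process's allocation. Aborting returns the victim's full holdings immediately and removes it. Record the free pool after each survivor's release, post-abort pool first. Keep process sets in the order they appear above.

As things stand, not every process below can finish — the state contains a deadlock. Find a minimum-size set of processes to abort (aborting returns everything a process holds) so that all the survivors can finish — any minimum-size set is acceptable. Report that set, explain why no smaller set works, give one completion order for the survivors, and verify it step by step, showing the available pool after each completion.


Minimum abort set: W1.
Key observation: aborting W1 returns (2, 3), and W7 — hopeless before — runs at step 3 with the returned capacity in the pool.
Why nothing smaller works: aborting no one leaves the state deadlocked as given.
Survivors finish in the order: W6, W9, W7, W2, W3. Step-by-step check (pool after the aborts first):
  pool = (4, 4)
  W6 needs (4, 3) <= (4, 4) -> finishes; pool += (1, 1) = (5, 5)
  W9 needs (3, 2) <= (5, 5) -> finishes; pool += (2, 1) = (7, 6)
  W7 needs (0, 5) <= (7, 6) -> finishes; pool += (1, 1) = (8, 7)
  W2 needs (6, 5) <= (8, 7) -> finishes; pool += (3, 1) = (11, 8)
  W3 needs (2, 1) <= (11, 8) -> finishes; pool += (1, 1) = (12, 9)


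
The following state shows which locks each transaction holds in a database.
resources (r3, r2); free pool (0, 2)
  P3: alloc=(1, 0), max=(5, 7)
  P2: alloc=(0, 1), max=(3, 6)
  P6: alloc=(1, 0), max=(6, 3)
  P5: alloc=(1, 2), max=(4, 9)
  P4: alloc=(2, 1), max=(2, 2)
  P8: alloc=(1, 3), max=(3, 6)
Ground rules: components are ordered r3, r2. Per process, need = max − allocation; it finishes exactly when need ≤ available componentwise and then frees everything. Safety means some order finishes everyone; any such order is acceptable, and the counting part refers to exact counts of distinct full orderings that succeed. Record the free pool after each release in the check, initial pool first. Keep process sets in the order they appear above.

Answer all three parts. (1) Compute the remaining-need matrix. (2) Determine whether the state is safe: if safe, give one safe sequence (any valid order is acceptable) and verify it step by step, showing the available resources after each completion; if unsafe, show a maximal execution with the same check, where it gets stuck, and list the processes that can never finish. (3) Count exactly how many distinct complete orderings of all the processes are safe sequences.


(1) Need matrix, components ordered r3, r2:
  P3: (4, 7)
  P2: (3, 5)
  P6: (5, 3)
  P5: (3, 7)
  P4: (0, 1)
  P8: (2, 3)
(2) The state is SAFE; one workable sequence: P4, P8, P2, P5, P3, P6.
Key observation: the order's first zero-slack moment is P8 ((2, 3) needed, (2, 3) free — a requested resource with nothing to spare).
Step-by-step check:
  pool = (0, 2)
  P4: need (0, 1) fits (0, 2); releases (2, 1), pool now (2, 3)
  P8: need (2, 3) fits (2, 3); releases (1, 3), pool now (3, 6)
  P2: need (3, 5) fits (3, 6); releases (0, 1), pool now (3, 7)
  P5: need (3, 7) fits (3, 7); releases (1, 2), pool now (4, 9)
  P3: need (4, 7) fits (4, 9); releases (1, 0), pool now (5, 9)
  P6: need (5, 3) fits (5, 9); releases (1, 0), pool now (6, 9)
(3) Precisely 1 of the possible complete orderings is a safe sequence.


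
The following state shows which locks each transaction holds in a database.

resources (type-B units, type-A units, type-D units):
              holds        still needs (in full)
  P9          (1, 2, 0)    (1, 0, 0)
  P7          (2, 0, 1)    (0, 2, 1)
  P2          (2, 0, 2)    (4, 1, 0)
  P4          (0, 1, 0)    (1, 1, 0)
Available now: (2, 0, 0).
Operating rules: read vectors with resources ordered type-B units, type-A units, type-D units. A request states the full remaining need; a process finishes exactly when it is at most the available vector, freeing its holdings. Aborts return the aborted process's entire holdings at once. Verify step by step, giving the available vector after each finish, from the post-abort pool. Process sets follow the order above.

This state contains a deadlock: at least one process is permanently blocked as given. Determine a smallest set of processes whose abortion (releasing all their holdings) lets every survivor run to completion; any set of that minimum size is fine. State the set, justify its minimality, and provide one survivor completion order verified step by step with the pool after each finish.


Abort P2.
Key observation: before aborting P2, P7 was permanently blocked — no order could ever run it; afterwards it completes at step 2.
Why nothing smaller works: aborting no one leaves the state deadlocked as given.
Survivors finish in the order: P9, P7, P4. Verifying each step (pool after the aborts first):
  pool = (4, 0, 2)
  P9 needs (1, 0, 0) <= (4, 0, 2) -> finishes; pool += (1, 2, 0) = (5, 2, 2)
  P7 needs (0, 2, 1) <= (5, 2, 2) -> finishes; pool += (2, 0, 1) = (7, 2, 3)
  P4 needs (1, 1, 0) <= (7, 2, 3) -> finishes; pool += (0, 1, 0) = (7, 3, 3)


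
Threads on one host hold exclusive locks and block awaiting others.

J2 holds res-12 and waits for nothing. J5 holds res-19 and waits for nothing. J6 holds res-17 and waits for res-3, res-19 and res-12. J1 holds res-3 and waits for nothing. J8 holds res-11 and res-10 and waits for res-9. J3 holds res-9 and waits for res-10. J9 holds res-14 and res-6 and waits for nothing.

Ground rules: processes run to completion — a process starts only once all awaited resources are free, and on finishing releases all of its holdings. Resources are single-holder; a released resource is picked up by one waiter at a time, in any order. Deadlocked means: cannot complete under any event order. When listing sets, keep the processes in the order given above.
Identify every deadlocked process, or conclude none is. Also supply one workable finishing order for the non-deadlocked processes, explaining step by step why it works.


Deadlocked set: J8 and J3.
Key observation: the cycle J8 -> J3 -> J8 can never break — each member waits on the next; no other process is dragged down with it.
A valid finishing order for the others: J1, J2, J9, J5, J6.
Step-by-step check:
  J1 waits on nothing -> runs at once and releases res-3
  J2 waits on nothing -> runs at once and releases res-12
  J9 waits on nothing -> runs at once and releases res-14 and res-6
  J5 waits on nothing -> runs at once and releases res-19
  run J6 (all its waits — res-3, res-19 and res-12 — are resolved); releases res-17


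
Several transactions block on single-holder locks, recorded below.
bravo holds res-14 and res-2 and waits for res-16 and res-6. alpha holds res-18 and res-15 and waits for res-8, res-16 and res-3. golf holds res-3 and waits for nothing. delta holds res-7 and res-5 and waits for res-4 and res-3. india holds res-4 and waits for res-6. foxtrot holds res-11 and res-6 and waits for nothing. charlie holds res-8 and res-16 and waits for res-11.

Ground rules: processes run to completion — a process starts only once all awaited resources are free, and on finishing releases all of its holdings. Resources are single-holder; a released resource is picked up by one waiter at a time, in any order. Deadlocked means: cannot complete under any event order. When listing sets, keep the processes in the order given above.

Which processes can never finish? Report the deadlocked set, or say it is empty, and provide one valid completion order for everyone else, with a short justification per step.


The deadlocked set is empty.
Key observation: although several processes wait, no cycle exists — each chain bottoms out at a free runner.
The rest can finish in the order foxtrot, golf, india, charlie, bravo, delta, alpha.
Step-by-step check:
  run foxtrot (it waits on nothing); releases res-11 and res-6
  run golf (it waits on nothing); releases res-3
  run india (all its waits — res-6 — are resolved); releases res-4
  run charlie (all its waits — res-11 — are resolved); releases res-8 and res-16
  run bravo (all its waits — res-16 and res-6 — are resolved); releases res-14 and res-2
  run delta (all its waits — res-4 and res-3 — are resolved); releases res-7 and res-5
  run alpha (all its waits — res-8, res-16 and res-3 — are resolved); releases res-18 and res-15


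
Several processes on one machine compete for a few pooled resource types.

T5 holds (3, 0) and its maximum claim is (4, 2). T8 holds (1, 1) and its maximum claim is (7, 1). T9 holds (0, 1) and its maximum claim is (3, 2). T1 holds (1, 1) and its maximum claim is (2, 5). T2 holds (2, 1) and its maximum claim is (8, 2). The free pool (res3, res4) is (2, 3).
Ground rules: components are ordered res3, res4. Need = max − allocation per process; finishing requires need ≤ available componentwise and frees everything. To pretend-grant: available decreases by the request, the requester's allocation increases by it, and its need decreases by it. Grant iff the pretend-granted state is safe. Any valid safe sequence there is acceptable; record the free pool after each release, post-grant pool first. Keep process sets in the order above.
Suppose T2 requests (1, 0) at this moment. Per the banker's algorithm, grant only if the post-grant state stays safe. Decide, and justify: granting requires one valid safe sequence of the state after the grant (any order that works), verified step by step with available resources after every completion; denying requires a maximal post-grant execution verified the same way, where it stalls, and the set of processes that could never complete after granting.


GRANT: granting preserves safety; a valid post-grant sequence is T5, T9, T1, T2, T8.
Key observation: post-grant, (1, 3) remains, and an order beginning with T5 completes everyone.
Step-by-step check of the post-grant state:
  pool = (1, 3)
  T5 needs (1, 2) <= (1, 3) -> finishes; pool += (3, 0) = (4, 3)
  T9 needs (3, 1) <= (4, 3) -> finishes; pool += (0, 1) = (4, 4)
  T1 needs (1, 4) <= (4, 4) -> finishes; pool += (1, 1) = (5, 5)
  T2 needs (5, 1) <= (5, 5) -> finishes; pool += (3, 1) = (8, 6)
  T8 needs (6, 0) <= (8, 6) -> finishes; pool += (1, 1) = (9, 7)


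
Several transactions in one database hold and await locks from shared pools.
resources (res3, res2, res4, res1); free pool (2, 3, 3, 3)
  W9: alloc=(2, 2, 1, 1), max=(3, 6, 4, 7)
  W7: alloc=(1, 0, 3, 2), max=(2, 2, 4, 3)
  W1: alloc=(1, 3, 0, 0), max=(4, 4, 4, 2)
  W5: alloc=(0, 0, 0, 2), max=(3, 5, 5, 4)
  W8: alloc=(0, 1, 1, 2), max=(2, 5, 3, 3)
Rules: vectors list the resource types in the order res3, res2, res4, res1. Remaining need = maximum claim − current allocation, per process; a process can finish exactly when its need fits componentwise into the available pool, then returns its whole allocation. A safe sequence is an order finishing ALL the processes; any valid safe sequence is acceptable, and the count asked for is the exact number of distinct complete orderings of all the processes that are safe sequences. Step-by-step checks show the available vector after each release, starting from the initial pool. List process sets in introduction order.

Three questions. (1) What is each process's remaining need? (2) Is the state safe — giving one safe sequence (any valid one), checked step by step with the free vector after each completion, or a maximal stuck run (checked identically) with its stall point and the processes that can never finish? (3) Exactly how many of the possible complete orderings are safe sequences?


(1) Need matrix, components ordered res3, res2, res4, res1:
  W9: (1, 4, 3, 6)
  W7: (1, 2, 1, 1)
  W1: (3, 1, 4, 2)
  W5: (3, 5, 5, 2)
  W8: (2, 4, 2, 1)
(2) SAFE, for example via the order W7, W1, W8, W5, W9.
Key observation: reading the order forward, W1 is the first process whose need (3, 1, 4, 2) meets the free pool (3, 3, 6, 5) exactly on a resource it requests.
Check, step by step:
  pool = (2, 3, 3, 3)
  run W7 (needs (1, 2, 1, 1), free (2, 3, 3, 3)); after release of (1, 0, 3, 2) the pool is (3, 3, 6, 5)
  run W1 (needs (3, 1, 4, 2), free (3, 3, 6, 5)); after release of (1, 3, 0, 0) the pool is (4, 6, 6, 5)
  run W8 (needs (2, 4, 2, 1), free (4, 6, 6, 5)); after release of (0, 1, 1, 2) the pool is (4, 7, 7, 7)
  run W5 (needs (3, 5, 5, 2), free (4, 7, 7, 7)); after release of (0, 0, 0, 2) the pool is (4, 7, 7, 9)
  run W9 (needs (1, 4, 3, 6), free (4, 7, 7, 9)); after release of (2, 2, 1, 1) the pool is (6, 9, 8, 10)
(3) Exactly 4 of the possible complete orderings are safe sequences.


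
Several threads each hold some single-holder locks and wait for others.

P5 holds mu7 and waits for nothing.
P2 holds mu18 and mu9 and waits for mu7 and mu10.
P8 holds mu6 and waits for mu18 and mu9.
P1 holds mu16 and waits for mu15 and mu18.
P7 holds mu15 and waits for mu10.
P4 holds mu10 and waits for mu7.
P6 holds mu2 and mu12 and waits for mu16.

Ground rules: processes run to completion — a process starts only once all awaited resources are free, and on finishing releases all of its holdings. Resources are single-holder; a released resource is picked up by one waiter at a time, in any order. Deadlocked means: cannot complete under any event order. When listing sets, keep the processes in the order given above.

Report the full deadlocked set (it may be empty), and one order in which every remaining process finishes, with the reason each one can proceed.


The deadlocked set is empty.
Key observation: although several processes wait, no cycle exists — each chain bottoms out at a free runner.
One completion order for the rest: P5, P4, P2, P7, P1, P6, P8.
Verifying each step:
  P5: no waits; runs immediately, freeing mu7
  P4: everything it awaited (mu7) is free; runs, freeing mu10
  P2: everything it awaited (mu7 and mu10) is free; runs, freeing mu18 and mu9
  P7: everything it awaited (mu10) is free; runs, freeing mu15
  P1: everything it awaited (mu15 and mu18) is free; runs, freeing mu16
  P6: everything it awaited (mu16) is free; runs, freeing mu2 and mu12
  P8: everything it awaited (mu18 and mu9) is free; runs, freeing mu6


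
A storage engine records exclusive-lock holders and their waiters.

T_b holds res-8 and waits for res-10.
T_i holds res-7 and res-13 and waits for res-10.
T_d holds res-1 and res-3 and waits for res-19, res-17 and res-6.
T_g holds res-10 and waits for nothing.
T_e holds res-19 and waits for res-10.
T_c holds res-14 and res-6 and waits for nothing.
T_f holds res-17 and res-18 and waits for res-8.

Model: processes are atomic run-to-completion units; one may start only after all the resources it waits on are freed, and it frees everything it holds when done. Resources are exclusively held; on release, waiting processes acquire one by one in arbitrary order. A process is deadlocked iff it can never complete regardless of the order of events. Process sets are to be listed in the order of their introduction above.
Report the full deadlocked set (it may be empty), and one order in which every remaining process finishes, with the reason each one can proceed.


Nothing here is deadlocked.
Key observation: although several processes wait, no cycle exists — each chain bottoms out at a free runner.
One completion order for the rest: T_g, T_b, T_i, T_e, T_f, T_c, T_d.
Verifying each step:
  run T_g (it waits on nothing); releases res-10
  T_b waits on res-10 — all released -> runs and releases res-8
  T_i waits on res-10 — all released -> runs and releases res-7 and res-13
  T_e waits on res-10 — all released -> runs and releases res-19
  T_f waits on res-8 — all released -> runs and releases res-17 and res-18
  run T_c (it waits on nothing); releases res-14 and res-6
  T_d waits on res-19, res-17 and res-6 — all released -> runs and releases res-1 and res-3


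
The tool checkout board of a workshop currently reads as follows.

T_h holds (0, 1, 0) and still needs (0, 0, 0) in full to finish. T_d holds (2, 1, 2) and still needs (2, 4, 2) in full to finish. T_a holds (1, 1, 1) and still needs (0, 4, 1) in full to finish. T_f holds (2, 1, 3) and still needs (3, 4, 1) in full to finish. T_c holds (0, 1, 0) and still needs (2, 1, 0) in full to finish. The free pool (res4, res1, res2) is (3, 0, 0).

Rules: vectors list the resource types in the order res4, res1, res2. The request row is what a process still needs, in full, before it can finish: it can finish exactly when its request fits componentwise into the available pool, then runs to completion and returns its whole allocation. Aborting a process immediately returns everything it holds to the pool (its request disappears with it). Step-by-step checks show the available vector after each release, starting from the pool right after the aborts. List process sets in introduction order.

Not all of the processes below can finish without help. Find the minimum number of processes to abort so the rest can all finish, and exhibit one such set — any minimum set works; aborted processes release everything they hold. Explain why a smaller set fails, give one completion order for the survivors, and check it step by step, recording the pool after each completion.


The answer: abort T_a and T_f.
Key observation: T_d was stuck for good until T_a and T_f gave back (3, 2, 4); in the order shown it finishes at step 3.
No one abort is enough; case by case: T_h alone leaves T_d blocked (short on res1 and res2); T_d alone leaves T_a blocked (short on res1); T_a alone leaves T_d blocked (short on res1 and res2); T_f alone leaves T_d blocked (short on res1); T_c alone leaves T_d blocked (short on res1 and res2).
The survivors complete as T_c, T_h, T_d. Verifying each step (starting from the post-abort pool):
  pool = (6, 2, 4)
  run T_c (needs (2, 1, 0), free (6, 2, 4)); after release of (0, 1, 0) the pool is (6, 3, 4)
  run T_h (needs (0, 0, 0), free (6, 3, 4)); after release of (0, 1, 0) the pool is (6, 4, 4)
  run T_d (needs (2, 4, 2), free (6, 4, 4)); after release of (2, 1, 2) the pool is (8, 5, 6)


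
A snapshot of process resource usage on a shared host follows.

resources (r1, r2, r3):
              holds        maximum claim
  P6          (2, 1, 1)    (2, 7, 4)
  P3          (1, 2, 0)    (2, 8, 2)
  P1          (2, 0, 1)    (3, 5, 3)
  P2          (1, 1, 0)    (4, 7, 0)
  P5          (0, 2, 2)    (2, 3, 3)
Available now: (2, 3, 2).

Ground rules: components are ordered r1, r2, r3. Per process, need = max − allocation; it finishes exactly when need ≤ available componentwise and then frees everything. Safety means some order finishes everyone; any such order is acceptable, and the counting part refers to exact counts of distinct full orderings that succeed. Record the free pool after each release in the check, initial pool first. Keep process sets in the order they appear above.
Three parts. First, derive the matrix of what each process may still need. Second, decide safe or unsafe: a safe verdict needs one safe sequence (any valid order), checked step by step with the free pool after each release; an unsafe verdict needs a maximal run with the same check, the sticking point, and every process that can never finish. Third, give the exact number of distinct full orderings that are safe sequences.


(1) Outstanding need per process (order r1, r2, r3):
  P6: (0, 6, 3)
  P3: (1, 6, 2)
  P1: (1, 5, 2)
  P2: (3, 6, 0)
  P5: (2, 1, 1)
(2) UNSAFE.
Key observation: once P5, P1 finish, the pool peaks at (4, 5, 5) — and every remaining process still needs more r2 than that.
Going as far as possible: P5, P1; after that, nothing fits. Walking it through:
  pool = (2, 3, 2)
  P5 needs (2, 1, 1) <= (2, 3, 2) -> finishes; pool += (0, 2, 2) = (2, 5, 4)
  P1 needs (1, 5, 2) <= (2, 5, 4) -> finishes; pool += (2, 0, 1) = (4, 5, 5)
  P6 cannot run: need (0, 6, 3) vs free (4, 5, 5) (insufficient r2)
  P3 cannot run: need (1, 6, 2) vs free (4, 5, 5) (insufficient r2)
  P2 cannot run: need (3, 6, 0) vs free (4, 5, 5) (insufficient r2)
Processes that can never finish: P6, P3 and P2.
(3) The exact count: 0 of the possible complete orderings are safe sequences.


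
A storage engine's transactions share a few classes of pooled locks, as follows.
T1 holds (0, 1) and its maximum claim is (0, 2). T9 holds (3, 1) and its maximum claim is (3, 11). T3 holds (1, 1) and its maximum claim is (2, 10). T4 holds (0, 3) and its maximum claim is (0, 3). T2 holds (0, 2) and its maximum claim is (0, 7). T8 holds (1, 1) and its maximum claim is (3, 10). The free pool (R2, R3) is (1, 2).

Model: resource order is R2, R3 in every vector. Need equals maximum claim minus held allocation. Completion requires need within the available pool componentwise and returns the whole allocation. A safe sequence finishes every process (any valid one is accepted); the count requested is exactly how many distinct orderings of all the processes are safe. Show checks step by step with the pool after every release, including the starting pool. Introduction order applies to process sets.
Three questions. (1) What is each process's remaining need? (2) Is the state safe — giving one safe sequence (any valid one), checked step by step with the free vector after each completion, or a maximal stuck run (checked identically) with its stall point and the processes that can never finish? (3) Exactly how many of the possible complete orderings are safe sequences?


(1) Remaining need (order R2, R3):
  T1: (0, 1)
  T9: (0, 10)
  T3: (1, 9)
  T4: (0, 0)
  T2: (0, 5)
  T8: (2, 9)
(2) UNSAFE — no complete ordering exists.
Key observation: T1, T4, T2 can finish, but then (1, 8) is all there is, and the blocked group's R3 demands exceed it.
Going as far as possible: T1, T4, T2; after that, nothing fits. Step-by-step check:
  pool = (1, 2)
  T1: need (0, 1) fits (1, 2); releases (0, 1), pool now (1, 3)
  T4: need (0, 0) fits (1, 3); releases (0, 3), pool now (1, 6)
  T2: need (0, 5) fits (1, 6); releases (0, 2), pool now (1, 8)
  T9 still needs (0, 10) but only (1, 8) is free — short on R3
  T3 still needs (1, 9) but only (1, 8) is free — short on R3
  T8 still needs (2, 9) but only (1, 8) is free — short on R2 and R3
Processes that can never finish: T9, T3 and T8.
(3) Precisely 0 of the possible complete orderings are safe sequences.


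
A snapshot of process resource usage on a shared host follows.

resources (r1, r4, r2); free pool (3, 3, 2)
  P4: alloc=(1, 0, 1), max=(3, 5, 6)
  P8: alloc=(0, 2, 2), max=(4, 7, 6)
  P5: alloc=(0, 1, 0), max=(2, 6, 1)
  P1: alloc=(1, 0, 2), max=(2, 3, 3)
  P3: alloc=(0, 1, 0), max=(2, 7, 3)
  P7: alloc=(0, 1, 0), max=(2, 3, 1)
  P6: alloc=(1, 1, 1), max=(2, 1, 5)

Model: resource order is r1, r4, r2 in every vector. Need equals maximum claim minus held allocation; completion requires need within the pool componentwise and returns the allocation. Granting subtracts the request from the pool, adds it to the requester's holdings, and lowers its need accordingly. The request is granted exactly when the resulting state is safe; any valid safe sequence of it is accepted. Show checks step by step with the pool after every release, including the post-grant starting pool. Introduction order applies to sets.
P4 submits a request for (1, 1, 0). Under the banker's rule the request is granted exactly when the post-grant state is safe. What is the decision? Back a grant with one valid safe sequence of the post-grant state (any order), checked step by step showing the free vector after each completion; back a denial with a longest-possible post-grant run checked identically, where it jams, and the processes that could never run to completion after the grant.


GRANT. The post-grant state is safe; one safe sequence: P7, P1, P6, P4, P5, P8, P3.
Key observation: even at the reduced pool (2, 2, 2), P7 fits immediately, so safety survives the grant.
Step-by-step check of the post-grant state:
  pool = (2, 2, 2)
  run P7 (needs (2, 2, 1), free (2, 2, 2)); after release of (0, 1, 0) the pool is (2, 3, 2)
  run P1 (needs (1, 3, 1), free (2, 3, 2)); after release of (1, 0, 2) the pool is (3, 3, 4)
  run P6 (needs (1, 0, 4), free (3, 3, 4)); after release of (1, 1, 1) the pool is (4, 4, 5)
  run P4 (needs (1, 4, 5), free (4, 4, 5)); after release of (2, 1, 1) the pool is (6, 5, 6)
  run P5 (needs (2, 5, 1), free (6, 5, 6)); after release of (0, 1, 0) the pool is (6, 6, 6)
  run P8 (needs (4, 5, 4), free (6, 6, 6)); after release of (0, 2, 2) the pool is (6, 8, 8)
  run P3 (needs (2, 6, 3), free (6, 8, 8)); after release of (0, 1, 0) the pool is (6, 9, 8)


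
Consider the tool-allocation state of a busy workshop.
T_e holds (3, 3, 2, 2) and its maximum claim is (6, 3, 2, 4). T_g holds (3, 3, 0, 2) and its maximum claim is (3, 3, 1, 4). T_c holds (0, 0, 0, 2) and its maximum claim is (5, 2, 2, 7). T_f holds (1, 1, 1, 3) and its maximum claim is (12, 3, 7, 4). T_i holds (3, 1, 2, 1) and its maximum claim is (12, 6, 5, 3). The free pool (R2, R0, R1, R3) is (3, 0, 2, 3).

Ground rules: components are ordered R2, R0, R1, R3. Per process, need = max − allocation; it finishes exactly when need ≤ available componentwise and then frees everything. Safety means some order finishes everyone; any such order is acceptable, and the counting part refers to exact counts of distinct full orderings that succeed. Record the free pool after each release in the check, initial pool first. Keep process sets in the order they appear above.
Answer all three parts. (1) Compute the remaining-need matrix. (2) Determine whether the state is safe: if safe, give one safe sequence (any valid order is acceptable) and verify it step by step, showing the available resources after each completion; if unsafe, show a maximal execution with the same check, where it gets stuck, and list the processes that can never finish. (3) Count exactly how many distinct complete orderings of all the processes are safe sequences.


(1) Outstanding need per process (order R2, R0, R1, R3):
  T_e: (3, 0, 0, 2)
  T_g: (0, 0, 1, 2)
  T_c: (5, 2, 2, 5)
  T_f: (11, 2, 6, 1)
  T_i: (9, 5, 3, 2)
(2) SAFE, for example via the order T_e, T_g, T_i, T_f, T_c.
Key observation: the first exact fit in this order is T_e — it needs (3, 0, 0, 2) with (3, 0, 2, 3) free, meeting a requested resource to the last unit.
Walking it through:
  pool = (3, 0, 2, 3)
  run T_e (needs (3, 0, 0, 2), free (3, 0, 2, 3)); after release of (3, 3, 2, 2) the pool is (6, 3, 4, 5)
  run T_g (needs (0, 0, 1, 2), free (6, 3, 4, 5)); after release of (3, 3, 0, 2) the pool is (9, 6, 4, 7)
  run T_i (needs (9, 5, 3, 2), free (9, 6, 4, 7)); after release of (3, 1, 2, 1) the pool is (12, 7, 6, 8)
  run T_f (needs (11, 2, 6, 1), free (12, 7, 6, 8)); after release of (1, 1, 1, 3) the pool is (13, 8, 7, 11)
  run T_c (needs (5, 2, 2, 5), free (13, 8, 7, 11)); after release of (0, 0, 0, 2) the pool is (13, 8, 7, 13)
(3) Exactly 8 of the possible complete orderings are safe sequences.


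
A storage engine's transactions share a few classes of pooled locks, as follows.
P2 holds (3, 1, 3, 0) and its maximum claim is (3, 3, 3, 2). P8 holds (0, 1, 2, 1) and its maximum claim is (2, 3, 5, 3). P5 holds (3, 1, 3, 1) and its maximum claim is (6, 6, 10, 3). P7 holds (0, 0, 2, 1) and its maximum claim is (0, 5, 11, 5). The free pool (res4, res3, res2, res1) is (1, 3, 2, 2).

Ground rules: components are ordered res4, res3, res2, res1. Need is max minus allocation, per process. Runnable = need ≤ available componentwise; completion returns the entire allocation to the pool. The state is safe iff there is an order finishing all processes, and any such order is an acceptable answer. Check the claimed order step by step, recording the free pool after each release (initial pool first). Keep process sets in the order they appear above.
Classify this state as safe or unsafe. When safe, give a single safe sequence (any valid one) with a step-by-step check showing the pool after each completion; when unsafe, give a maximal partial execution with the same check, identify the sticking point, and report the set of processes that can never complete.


SAFE. One safe sequence: P2, P8, P5, P7.
Key observation: at P2 the run first touches a limit — (0, 2, 0, 2) against (1, 3, 2, 2), exact on a resource it actually requests.
Walking it through:
  pool = (1, 3, 2, 2)
  run P2 (needs (0, 2, 0, 2), free (1, 3, 2, 2)); after release of (3, 1, 3, 0) the pool is (4, 4, 5, 2)
  run P8 (needs (2, 2, 3, 2), free (4, 4, 5, 2)); after release of (0, 1, 2, 1) the pool is (4, 5, 7, 3)
  run P5 (needs (3, 5, 7, 2), free (4, 5, 7, 3)); after release of (3, 1, 3, 1) the pool is (7, 6, 10, 4)
  run P7 (needs (0, 5, 9, 4), free (7, 6, 10, 4)); after release of (0, 0, 2, 1) the pool is (7, 6, 12, 5)


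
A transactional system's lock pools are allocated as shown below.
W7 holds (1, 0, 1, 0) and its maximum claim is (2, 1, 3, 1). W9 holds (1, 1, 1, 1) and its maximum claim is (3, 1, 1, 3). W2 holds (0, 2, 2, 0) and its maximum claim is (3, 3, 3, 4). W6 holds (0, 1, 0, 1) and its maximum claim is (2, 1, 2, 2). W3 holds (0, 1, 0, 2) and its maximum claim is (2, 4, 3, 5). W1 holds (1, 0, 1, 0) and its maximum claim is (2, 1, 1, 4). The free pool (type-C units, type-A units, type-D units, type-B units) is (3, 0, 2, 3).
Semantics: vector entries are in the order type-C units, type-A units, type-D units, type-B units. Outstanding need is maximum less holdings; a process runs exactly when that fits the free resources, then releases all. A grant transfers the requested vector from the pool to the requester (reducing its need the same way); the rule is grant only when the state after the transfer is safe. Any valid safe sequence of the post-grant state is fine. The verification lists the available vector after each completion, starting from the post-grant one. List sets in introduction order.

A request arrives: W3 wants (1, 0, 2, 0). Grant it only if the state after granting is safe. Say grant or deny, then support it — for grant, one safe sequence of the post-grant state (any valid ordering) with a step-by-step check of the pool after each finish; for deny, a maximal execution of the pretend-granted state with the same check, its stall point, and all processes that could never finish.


GRANT. The post-grant state is safe; one safe sequence: W9, W2, W7, W6, W1, W3.
Key observation: the grant leaves (2, 0, 0, 3) free — enough for W9, whose release restarts the cascade.
Check on the post-grant state, step by step:
  pool = (2, 0, 0, 3)
  run W9 (needs (2, 0, 0, 2), free (2, 0, 0, 3)); after release of (1, 1, 1, 1) the pool is (3, 1, 1, 4)
  run W2 (needs (3, 1, 1, 4), free (3, 1, 1, 4)); after release of (0, 2, 2, 0) the pool is (3, 3, 3, 4)
  run W7 (needs (1, 1, 2, 1), free (3, 3, 3, 4)); after release of (1, 0, 1, 0) the pool is (4, 3, 4, 4)
  run W6 (needs (2, 0, 2, 1), free (4, 3, 4, 4)); after release of (0, 1, 0, 1) the pool is (4, 4, 4, 5)
  run W1 (needs (1, 1, 0, 4), free (4, 4, 4, 5)); after release of (1, 0, 1, 0) the pool is (5, 4, 5, 5)
  run W3 (needs (1, 3, 1, 3), free (5, 4, 5, 5)); after release of (1, 1, 2, 2) the pool is (6, 5, 7, 7)


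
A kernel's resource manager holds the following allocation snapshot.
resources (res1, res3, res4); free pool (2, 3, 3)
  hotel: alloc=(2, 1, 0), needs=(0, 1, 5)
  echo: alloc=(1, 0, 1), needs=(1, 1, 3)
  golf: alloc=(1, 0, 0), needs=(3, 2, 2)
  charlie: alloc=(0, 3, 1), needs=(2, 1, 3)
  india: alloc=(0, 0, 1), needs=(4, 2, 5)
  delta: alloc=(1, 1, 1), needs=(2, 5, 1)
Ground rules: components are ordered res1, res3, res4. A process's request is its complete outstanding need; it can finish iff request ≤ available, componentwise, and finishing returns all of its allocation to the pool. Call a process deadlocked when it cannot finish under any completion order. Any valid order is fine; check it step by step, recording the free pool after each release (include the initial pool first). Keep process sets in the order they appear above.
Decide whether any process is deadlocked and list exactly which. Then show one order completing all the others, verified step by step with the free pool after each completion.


Nothing here is deadlocked.
Key observation: there is always a runnable process — charlie first — so the state unwinds completely.
One completion order for the rest: charlie, delta, golf, hotel, india, echo. Check, step by step:
  pool = (2, 3, 3)
  charlie: need (2, 1, 3) fits (2, 3, 3); releases (0, 3, 1), pool now (2, 6, 4)
  delta: need (2, 5, 1) fits (2, 6, 4); releases (1, 1, 1), pool now (3, 7, 5)
  golf: need (3, 2, 2) fits (3, 7, 5); releases (1, 0, 0), pool now (4, 7, 5)
  hotel: need (0, 1, 5) fits (4, 7, 5); releases (2, 1, 0), pool now (6, 8, 5)
  india: need (4, 2, 5) fits (6, 8, 5); releases (0, 0, 1), pool now (6, 8, 6)
  echo: need (1, 1, 3) fits (6, 8, 6); releases (1, 0, 1), pool now (7, 8, 7)
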